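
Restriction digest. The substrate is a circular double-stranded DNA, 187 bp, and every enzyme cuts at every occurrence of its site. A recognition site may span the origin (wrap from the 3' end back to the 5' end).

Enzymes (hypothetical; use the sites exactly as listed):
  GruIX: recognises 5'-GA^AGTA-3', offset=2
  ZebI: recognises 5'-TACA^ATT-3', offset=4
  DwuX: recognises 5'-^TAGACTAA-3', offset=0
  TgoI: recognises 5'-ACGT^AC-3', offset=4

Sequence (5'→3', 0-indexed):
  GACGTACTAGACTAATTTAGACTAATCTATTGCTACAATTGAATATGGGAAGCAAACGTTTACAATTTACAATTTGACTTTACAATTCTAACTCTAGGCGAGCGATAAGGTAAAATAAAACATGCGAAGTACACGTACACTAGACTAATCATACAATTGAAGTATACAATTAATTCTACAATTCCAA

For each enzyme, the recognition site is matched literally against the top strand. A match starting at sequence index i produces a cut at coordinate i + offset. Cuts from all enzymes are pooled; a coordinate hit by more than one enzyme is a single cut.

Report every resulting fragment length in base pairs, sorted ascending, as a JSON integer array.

Scan for sites:
  GruIX GAAGTA/2: at [125, 158] ⇒ [127, 160]
  ZebI TACAATT/4: at [33, 60, 67, 80, 151, 164, 176] ⇒ [37, 64, 71, 84, 155, 168, 180]
  DwuX TAGACTAA/0: at [7, 17, 140] ⇒ [7, 17, 140]
  TgoI ACGTAC/4: at [1, 132] ⇒ [5, 136]

All cut coordinates (distinct, sorted): [5, 7, 17, 37, 64, 71, 84, 127, 136, 140, 155, 160, 168, 180]

Fragments:
  5→7: 2 bp
  7→17: 10 bp
  17→37: 20 bp
  37→64: 27 bp
  64→71: 7 bp
  71→84: 13 bp
  84→127: 43 bp
  127→136: 9 bp
  136→140: 4 bp
  140→155: 15 bp
  155→160: 5 bp
  160→168: 8 bp
  168→180: 12 bp
  180→5 (wrap): 187-180+5 = 12 bp

[2,4,5,7,8,9,10,12,12,13,15,20,27,43]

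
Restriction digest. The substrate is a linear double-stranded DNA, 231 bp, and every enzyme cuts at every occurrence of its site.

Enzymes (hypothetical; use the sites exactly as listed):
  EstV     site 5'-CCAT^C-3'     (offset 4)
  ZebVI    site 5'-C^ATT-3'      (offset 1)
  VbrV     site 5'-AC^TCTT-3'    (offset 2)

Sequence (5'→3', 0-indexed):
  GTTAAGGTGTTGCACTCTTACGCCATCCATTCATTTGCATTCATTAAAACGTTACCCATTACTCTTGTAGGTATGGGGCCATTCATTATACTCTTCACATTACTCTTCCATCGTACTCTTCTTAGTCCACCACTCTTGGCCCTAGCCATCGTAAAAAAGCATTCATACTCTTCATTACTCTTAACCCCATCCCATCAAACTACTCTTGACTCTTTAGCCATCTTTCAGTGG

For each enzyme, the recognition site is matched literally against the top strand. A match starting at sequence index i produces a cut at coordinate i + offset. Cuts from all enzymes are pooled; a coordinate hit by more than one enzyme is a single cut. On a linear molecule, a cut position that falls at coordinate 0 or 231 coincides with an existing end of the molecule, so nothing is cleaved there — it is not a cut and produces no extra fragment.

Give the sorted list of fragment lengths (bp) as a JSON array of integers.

Site scan:
  EstV (CCATC, off=4): starts [22, 107, 145, 186, 191, 217] → cuts [26, 111, 149, 190, 195, 221]
  ZebVI (CATT, off=1): starts [27, 31, 37, 41, 56, 79, 83, 97, 159, 172] → cuts [28, 32, 38, 42, 57, 80, 84, 98, 160, 173]
  VbrV (ACTCTT, off=2): starts [13, 60, 89, 101, 114, 131, 166, 176, 201, 208] → cuts [15, 62, 91, 103, 116, 133, 168, 178, 203, 210]

All cut coordinates (distinct, sorted): [15, 26, 28, 32, 38, 42, 57, 62, 80, 84, 91, 98, 103, 111, 116, 133, 149, 160, 168, 173, 178, 190, 195, 203, 210, 221]

Fragments:
  [0,15): 15 bp
  [15,26): 11 bp
  [26,28): 2 bp
  [28,32): 4 bp
  [32,38): 6 bp
  [38,42): 4 bp
  [42,57): 15 bp
  [57,62): 5 bp
  [62,80): 18 bp
  [80,84): 4 bp
  [84,91): 7 bp
  [91,98): 7 bp
  [98,103): 5 bp
  [103,111): 8 bp
  [111,116): 5 bp
  [116,133): 17 bp
  [133,149): 16 bp
  [149,160): 11 bp
  [160,168): 8 bp
  [168,173): 5 bp
  [173,178): 5 bp
  [178,190): 12 bp
  [190,195): 5 bp
  [195,203): 8 bp
  [203,210): 7 bp
  [210,221): 11 bp
  [221,231): 10 bp

[2,4,4,4,5,5,5,5,5,5,6,7,7,7,8,8,8,10,11,11,11,12,15,15,16,17,18]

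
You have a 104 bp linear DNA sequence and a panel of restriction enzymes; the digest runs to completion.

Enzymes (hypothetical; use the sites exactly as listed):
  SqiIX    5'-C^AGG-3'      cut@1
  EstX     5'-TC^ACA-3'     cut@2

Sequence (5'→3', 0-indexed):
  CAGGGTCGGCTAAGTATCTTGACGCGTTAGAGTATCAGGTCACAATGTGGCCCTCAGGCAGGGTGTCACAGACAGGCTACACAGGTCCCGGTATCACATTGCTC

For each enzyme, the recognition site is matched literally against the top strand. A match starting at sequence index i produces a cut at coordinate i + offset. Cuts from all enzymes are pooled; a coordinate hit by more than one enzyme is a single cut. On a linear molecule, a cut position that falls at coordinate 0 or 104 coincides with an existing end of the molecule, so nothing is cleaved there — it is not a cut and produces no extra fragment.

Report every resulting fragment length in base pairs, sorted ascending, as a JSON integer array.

[1,4,5,6,8,9,9,13,14,35]

Per-enzyme occurrences:
  SqiIX (CAGG, off=1): starts [0, 35, 54, 58, 72, 81] → cuts [1, 36, 55, 59, 73, 82]
  EstX (TCACA, off=2): starts [39, 65, 93] → cuts [41, 67, 95]

All cut coordinates (distinct, sorted): [1, 36, 41, 55, 59, 67, 73, 82, 95]

Fragment lengths:
  [0,1): 1 bp
  [1,36): 35 bp
  [36,41): 5 bp
  [41,55): 14 bp
  [55,59): 4 bp
  [59,67): 8 bp
  [67,73): 6 bp
  [73,82): 9 bp
  [82,95): 13 bp
  [95,104): 9 bp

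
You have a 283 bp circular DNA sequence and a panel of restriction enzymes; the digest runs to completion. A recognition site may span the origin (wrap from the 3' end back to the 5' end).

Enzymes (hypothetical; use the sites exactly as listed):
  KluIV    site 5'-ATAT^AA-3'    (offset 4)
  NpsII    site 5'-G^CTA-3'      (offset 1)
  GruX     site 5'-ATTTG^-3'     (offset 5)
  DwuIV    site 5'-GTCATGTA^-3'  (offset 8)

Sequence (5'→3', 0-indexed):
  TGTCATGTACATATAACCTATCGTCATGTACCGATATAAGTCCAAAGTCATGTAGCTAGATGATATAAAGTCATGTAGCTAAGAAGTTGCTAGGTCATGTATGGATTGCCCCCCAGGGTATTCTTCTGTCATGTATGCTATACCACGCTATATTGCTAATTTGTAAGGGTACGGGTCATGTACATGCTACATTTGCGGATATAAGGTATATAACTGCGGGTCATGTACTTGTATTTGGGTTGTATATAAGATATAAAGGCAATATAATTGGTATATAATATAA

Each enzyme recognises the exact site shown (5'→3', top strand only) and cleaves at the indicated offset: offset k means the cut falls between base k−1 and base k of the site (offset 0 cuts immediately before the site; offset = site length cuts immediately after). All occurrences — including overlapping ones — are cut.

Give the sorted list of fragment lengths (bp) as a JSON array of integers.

Per-enzyme occurrences:
  KluIV ATATAA/4: at [10, 33, 62, 198, 207, 243, 250, 261, 272, 277] ⇒ [14, 37, 66, 202, 211, 247, 254, 265, 276, 281]
  NpsII GCTA/1: at [54, 77, 88, 136, 146, 154, 185] ⇒ [55, 78, 89, 137, 147, 155, 186]
  GruX ATTTG/5: at [158, 190, 232] ⇒ [163, 195, 237]
  DwuIV GTCATGTA/8: at [1, 22, 46, 69, 93, 127, 174, 219] ⇒ [9, 30, 54, 77, 101, 135, 182, 227]

Pooled cuts: [9, 14, 30, 37, 54, 55, 66, 77, 78, 89, 101, 135, 137, 147, 155, 163, 182, 186, 195, 202, 211, 227, 237, 247, 254, 265, 276, 281]

Fragments:
  9→14: 5 bp
  14→30: 16 bp
  30→37: 7 bp
  37→54: 17 bp
  54→55: 1 bp
  55→66: 11 bp
  66→77: 11 bp
  77→78: 1 bp
  78→89: 11 bp
  89→101: 12 bp
  101→135: 34 bp
  135→137: 2 bp
  137→147: 10 bp
  147→155: 8 bp
  155→163: 8 bp
  163→182: 19 bp
  182→186: 4 bp
  186→195: 9 bp
  195→202: 7 bp
  202→211: 9 bp
  211→227: 16 bp
  227→237: 10 bp
  237→247: 10 bp
  247→254: 7 bp
  254→265: 11 bp
  265→276: 11 bp
  276→281: 5 bp
  281→9 (wrap): 283-281+9 = 11 bp

[1,1,2,4,5,5,7,7,7,8,8,9,9,10,10,10,11,11,11,11,11,11,12,16,16,17,19,34]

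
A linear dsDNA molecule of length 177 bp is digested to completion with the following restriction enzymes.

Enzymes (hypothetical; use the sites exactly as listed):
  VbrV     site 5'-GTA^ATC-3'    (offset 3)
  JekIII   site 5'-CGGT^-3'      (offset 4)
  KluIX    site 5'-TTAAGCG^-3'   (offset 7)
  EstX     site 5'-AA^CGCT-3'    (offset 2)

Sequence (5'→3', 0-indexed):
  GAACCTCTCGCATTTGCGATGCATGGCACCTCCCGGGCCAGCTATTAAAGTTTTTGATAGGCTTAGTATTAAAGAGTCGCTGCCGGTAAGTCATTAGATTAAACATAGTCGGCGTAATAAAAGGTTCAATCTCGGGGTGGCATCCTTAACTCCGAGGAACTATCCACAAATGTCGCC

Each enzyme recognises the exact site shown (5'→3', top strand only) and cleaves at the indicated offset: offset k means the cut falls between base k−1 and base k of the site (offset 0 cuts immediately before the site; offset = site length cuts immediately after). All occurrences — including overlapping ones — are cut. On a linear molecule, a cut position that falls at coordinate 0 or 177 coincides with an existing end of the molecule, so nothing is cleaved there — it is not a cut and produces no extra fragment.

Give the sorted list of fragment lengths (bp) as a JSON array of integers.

Per-enzyme occurrences:
  VbrV (GTAATC, off=3): no sites
  JekIII (CGGT, off=4): starts [83] → cuts [87]
  KluIX (TTAAGCG, off=7): no sites
  EstX (AACGCT, off=2): no sites

All cut coordinates (distinct, sorted): [87]

Fragments:
  [0,87): 87 bp
  [87,177): 90 bp

[87,90]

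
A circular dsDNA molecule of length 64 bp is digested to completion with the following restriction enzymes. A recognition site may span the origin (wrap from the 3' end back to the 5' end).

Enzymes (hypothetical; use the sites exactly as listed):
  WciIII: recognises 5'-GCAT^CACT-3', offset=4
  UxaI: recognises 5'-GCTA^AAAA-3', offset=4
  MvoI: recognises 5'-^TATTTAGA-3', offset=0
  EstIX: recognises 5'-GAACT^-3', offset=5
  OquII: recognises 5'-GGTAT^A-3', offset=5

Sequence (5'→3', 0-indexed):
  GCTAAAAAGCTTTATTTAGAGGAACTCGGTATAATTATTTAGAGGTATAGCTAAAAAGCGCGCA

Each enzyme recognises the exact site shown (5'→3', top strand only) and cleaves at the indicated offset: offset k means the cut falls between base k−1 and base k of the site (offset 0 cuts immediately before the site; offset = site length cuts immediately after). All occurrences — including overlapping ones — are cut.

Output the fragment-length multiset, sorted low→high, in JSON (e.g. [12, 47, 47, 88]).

[3,5,6,8,13,14,15]

Scan for sites:
  WciIII (GCATCACT, off=4): no sites
  UxaI (GCTAAAAA, off=4): starts [0, 49] → cuts [4, 53]
  MvoI (TATTTAGA, off=0): starts [12, 35] → cuts [12, 35]
  EstIX (GAACT, off=5): starts [21] → cuts [26]
  OquII (GGTATA, off=5): starts [27, 43] → cuts [32, 48]

All cut coordinates (distinct, sorted): [4, 12, 26, 32, 35, 48, 53]

Fragments:
  4→12: 8 bp
  12→26: 14 bp
  26→32: 6 bp
  32→35: 3 bp
  35→48: 13 bp
  48→53: 5 bp
  53→4 (wrap): 64-53+4 = 15 bp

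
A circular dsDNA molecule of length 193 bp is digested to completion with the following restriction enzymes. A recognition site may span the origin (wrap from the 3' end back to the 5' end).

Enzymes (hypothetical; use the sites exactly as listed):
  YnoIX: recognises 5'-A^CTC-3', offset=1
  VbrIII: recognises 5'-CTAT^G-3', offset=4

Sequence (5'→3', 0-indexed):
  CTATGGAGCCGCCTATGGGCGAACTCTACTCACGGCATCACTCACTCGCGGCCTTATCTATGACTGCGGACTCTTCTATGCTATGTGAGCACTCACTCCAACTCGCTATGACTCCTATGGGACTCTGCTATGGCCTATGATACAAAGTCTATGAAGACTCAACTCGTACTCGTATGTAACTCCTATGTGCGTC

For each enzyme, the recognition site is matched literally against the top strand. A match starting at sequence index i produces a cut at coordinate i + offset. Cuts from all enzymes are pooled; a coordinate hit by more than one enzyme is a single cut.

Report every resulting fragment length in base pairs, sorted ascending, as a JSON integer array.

[2,4,4,4,5,5,5,5,6,6,7,7,7,7,7,8,9,9,9,11,11,12,12,14,17]

Scan for sites:
  YnoIX ACTC/1: at [22, 27, 39, 43, 69, 90, 94, 100, 110, 121, 156, 161, 167, 178] ⇒ [23, 28, 40, 44, 70, 91, 95, 101, 111, 122, 157, 162, 168, 179]
  VbrIII CTATG/4: at [0, 12, 57, 75, 80, 105, 114, 127, 134, 148, 182] ⇒ [4, 16, 61, 79, 84, 109, 118, 131, 138, 152, 186]

All cut coordinates (distinct, sorted): [4, 16, 23, 28, 40, 44, 61, 70, 79, 84, 91, 95, 101, 109, 111, 118, 122, 131, 138, 152, 157, 162, 168, 179, 186]

Fragments:
  4→16: 12 bp
  16→23: 7 bp
  23→28: 5 bp
  28→40: 12 bp
  40→44: 4 bp
  44→61: 17 bp
  61→70: 9 bp
  70→79: 9 bp
  79→84: 5 bp
  84→91: 7 bp
  91→95: 4 bp
  95→101: 6 bp
  101→109: 8 bp
  109→111: 2 bp
  111→118: 7 bp
  118→122: 4 bp
  122→131: 9 bp
  131→138: 7 bp
  138→152: 14 bp
  152→157: 5 bp
  157→162: 5 bp
  162→168: 6 bp
  168→179: 11 bp
  179→186: 7 bp
  186→4 (wrap): 193-186+4 = 11 bp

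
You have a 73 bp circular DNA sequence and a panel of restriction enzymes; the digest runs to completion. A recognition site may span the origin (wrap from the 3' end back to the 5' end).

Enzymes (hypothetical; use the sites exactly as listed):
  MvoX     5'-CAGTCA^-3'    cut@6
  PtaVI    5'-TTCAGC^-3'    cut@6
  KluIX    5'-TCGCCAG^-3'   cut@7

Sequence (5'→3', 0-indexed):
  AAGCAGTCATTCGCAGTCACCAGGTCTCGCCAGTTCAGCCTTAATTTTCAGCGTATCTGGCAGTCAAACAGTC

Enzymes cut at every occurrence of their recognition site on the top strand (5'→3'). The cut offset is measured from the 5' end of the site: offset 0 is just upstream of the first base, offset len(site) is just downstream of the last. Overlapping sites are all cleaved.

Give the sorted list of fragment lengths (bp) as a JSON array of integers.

[6,8,8,10,13,14,14]

Scan for sites:
  MvoX (CAGTCA, off=6): starts [3, 13, 60, 68] → cuts [1, 9, 19, 66]
  PtaVI (TTCAGC, off=6): starts [33, 46] → cuts [39, 52]
  KluIX (TCGCCAG, off=7): starts [26] → cuts [33]

All cut coordinates (distinct, sorted): [1, 9, 19, 33, 39, 52, 66]

Fragment lengths:
  1→9: 8 bp
  9→19: 10 bp
  19→33: 14 bp
  33→39: 6 bp
  39→52: 13 bp
  52→66: 14 bp
  66→1 (wrap): 73-66+1 = 8 bp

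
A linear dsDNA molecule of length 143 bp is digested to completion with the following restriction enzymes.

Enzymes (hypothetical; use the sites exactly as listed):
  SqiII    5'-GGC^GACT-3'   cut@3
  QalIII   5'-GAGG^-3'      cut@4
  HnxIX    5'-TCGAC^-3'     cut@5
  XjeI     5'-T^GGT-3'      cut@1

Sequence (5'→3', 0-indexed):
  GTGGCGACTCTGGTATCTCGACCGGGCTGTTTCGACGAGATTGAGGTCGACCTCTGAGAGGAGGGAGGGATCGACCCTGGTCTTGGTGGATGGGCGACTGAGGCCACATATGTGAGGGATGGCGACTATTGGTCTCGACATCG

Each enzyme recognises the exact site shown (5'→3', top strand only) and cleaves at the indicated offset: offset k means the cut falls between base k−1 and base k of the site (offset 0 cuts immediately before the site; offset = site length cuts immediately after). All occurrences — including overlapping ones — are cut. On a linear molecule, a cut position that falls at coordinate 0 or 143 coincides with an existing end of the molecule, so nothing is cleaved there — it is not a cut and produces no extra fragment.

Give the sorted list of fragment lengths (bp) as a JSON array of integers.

Site scan:
  SqiII (GGCGACT, off=3): starts [2, 92, 120] → cuts [5, 95, 123]
  QalIII (GAGG, off=4): starts [42, 57, 60, 64, 99, 113] → cuts [46, 61, 64, 68, 103, 117]
  HnxIX (TCGAC, off=5): starts [17, 31, 46, 70, 134] → cuts [22, 36, 51, 75, 139]
  XjeI (TGGT, off=1): starts [10, 77, 83, 129] → cuts [11, 78, 84, 130]

All cut coordinates (distinct, sorted): [5, 11, 22, 36, 46, 51, 61, 64, 68, 75, 78, 84, 95, 103, 117, 123, 130, 139]

Fragments:
  [0,5): 5 bp
  [5,11): 6 bp
  [11,22): 11 bp
  [22,36): 14 bp
  [36,46): 10 bp
  [46,51): 5 bp
  [51,61): 10 bp
  [61,64): 3 bp
  [64,68): 4 bp
  [68,75): 7 bp
  [75,78): 3 bp
  [78,84): 6 bp
  [84,95): 11 bp
  [95,103): 8 bp
  [103,117): 14 bp
  [117,123): 6 bp
  [123,130): 7 bp
  [130,139): 9 bp
  [139,143): 4 bp

[3,3,4,4,5,5,6,6,6,7,7,8,9,10,10,11,11,14,14]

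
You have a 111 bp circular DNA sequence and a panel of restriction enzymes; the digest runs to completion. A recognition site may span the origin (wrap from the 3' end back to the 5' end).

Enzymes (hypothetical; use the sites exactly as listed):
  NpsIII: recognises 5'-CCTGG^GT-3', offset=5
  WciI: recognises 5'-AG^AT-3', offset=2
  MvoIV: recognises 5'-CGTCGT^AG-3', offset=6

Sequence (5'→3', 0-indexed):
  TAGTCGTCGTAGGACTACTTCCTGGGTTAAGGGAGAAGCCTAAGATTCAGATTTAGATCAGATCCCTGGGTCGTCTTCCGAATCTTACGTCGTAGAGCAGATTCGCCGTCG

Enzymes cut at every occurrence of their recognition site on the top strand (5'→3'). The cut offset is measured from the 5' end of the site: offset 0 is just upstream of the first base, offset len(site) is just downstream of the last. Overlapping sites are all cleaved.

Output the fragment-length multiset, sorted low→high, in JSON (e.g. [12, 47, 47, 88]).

[5,6,6,7,8,9,12,15,19,24]

Per-enzyme occurrences:
  NpsIII (CCTGGGT, off=5): starts [20, 64] → cuts [25, 69]
  WciI (AGAT, off=2): starts [42, 48, 54, 59, 98] → cuts [44, 50, 56, 61, 100]
  MvoIV (CGTCGTAG, off=6): starts [4, 87, 106] → cuts [1, 10, 93]

All cut coordinates (distinct, sorted): [1, 10, 25, 44, 50, 56, 61, 69, 93, 100]

Fragment lengths:
  1→10: 9 bp
  10→25: 15 bp
  25→44: 19 bp
  44→50: 6 bp
  50→56: 6 bp
  56→61: 5 bp
  61→69: 8 bp
  69→93: 24 bp
  93→100: 7 bp
  100→1 (wrap): 111-100+1 = 12 bp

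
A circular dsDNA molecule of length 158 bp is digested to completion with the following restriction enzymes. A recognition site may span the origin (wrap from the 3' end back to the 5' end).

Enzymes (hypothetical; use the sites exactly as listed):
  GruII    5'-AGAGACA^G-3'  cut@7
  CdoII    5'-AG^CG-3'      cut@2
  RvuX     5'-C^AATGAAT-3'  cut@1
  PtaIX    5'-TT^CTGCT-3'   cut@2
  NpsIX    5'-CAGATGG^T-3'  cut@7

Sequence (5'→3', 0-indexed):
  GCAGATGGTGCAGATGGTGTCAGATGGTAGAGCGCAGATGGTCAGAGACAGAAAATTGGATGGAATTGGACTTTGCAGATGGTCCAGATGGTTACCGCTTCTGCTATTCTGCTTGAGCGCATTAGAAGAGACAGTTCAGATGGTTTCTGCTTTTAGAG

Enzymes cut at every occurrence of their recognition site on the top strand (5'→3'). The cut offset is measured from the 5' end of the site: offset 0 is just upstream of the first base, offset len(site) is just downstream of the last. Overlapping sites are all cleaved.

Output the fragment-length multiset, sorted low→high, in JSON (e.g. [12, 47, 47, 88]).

[3,5,8,9,9,9,9,9,9,10,10,16,20,32]

Scan for sites:
  GruII AGAGACAG/7: at [43, 126] ⇒ [50, 133]
  CdoII AGCG/2: at [30, 115] ⇒ [32, 117]
  RvuX (CAATGAAT, off=1): no sites
  PtaIX TTCTGCT/2: at [98, 106, 144] ⇒ [100, 108, 146]
  NpsIX CAGATGGT/7: at [1, 10, 20, 34, 75, 84, 136] ⇒ [8, 17, 27, 41, 82, 91, 143]

All cut coordinates (distinct, sorted): [8, 17, 27, 32, 41, 50, 82, 91, 100, 108, 117, 133, 143, 146]

Fragment lengths:
  8→17: 9 bp
  17→27: 10 bp
  27→32: 5 bp
  32→41: 9 bp
  41→50: 9 bp
  50→82: 32 bp
  82→91: 9 bp
  91→100: 9 bp
  100→108: 8 bp
  108→117: 9 bp
  117→133: 16 bp
  133→143: 10 bp
  143→146: 3 bp
  146→8 (wrap): 158-146+8 = 20 bp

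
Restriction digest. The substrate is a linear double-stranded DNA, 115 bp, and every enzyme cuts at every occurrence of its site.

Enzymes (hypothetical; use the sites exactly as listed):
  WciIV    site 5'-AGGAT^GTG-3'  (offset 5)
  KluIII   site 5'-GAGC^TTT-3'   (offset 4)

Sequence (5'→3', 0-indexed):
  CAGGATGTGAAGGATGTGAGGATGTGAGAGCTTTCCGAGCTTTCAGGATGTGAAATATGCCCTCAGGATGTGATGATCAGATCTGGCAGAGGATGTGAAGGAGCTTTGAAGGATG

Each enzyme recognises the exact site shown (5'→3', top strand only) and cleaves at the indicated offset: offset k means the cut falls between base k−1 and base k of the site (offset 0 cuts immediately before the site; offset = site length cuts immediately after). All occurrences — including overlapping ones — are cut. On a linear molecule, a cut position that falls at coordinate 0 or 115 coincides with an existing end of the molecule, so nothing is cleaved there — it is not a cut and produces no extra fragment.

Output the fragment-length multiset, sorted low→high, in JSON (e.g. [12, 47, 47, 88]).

Scan for sites:
  WciIV AGGATGTG/5: at [1, 10, 18, 44, 64, 89] ⇒ [6, 15, 23, 49, 69, 94]
  KluIII GAGCTTT/4: at [27, 36, 100] ⇒ [31, 40, 104]

Pooled cuts: [6, 15, 23, 31, 40, 49, 69, 94, 104]

Fragment lengths:
  [0,6): 6 bp
  [6,15): 9 bp
  [15,23): 8 bp
  [23,31): 8 bp
  [31,40): 9 bp
  [40,49): 9 bp
  [49,69): 20 bp
  [69,94): 25 bp
  [94,104): 10 bp
  [104,115): 11 bp

[6,8,8,9,9,9,10,11,20,25]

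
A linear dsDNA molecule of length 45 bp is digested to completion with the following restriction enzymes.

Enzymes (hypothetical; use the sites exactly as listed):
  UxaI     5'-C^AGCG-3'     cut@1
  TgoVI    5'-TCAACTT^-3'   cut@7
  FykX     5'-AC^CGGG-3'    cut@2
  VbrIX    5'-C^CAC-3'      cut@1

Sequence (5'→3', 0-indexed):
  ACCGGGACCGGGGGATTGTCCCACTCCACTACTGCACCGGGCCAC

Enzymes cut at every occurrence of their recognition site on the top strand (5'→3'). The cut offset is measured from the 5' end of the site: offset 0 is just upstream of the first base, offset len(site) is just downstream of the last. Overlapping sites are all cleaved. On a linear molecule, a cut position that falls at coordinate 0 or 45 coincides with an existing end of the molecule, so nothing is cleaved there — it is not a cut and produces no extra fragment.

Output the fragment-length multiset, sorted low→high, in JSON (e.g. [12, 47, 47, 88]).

Site scan:
  UxaI (CAGCG, off=1): no sites
  TgoVI (TCAACTT, off=7): no sites
  FykX ACCGGG/2: at [0, 6, 35] ⇒ [2, 8, 37]
  VbrIX CCAC/1: at [20, 25, 41] ⇒ [21, 26, 42]

All cut coordinates (distinct, sorted): [2, 8, 21, 26, 37, 42]

Fragment lengths:
  [0,2): 2 bp
  [2,8): 6 bp
  [8,21): 13 bp
  [21,26): 5 bp
  [26,37): 11 bp
  [37,42): 5 bp
  [42,45): 3 bp

[2,3,5,5,6,11,13]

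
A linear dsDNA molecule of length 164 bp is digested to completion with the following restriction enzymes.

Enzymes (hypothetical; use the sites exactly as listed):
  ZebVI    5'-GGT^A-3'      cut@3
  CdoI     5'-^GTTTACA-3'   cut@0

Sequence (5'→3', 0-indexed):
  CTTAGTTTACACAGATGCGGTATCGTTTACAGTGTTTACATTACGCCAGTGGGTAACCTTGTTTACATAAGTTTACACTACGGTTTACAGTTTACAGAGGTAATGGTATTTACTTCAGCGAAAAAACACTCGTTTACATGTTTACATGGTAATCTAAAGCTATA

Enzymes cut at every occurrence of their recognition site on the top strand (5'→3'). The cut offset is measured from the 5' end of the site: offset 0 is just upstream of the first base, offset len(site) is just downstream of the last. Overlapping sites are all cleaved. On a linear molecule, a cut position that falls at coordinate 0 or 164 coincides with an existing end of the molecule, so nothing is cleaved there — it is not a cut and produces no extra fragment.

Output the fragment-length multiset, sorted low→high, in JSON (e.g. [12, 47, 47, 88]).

Scan for sites:
  ZebVI (GGTA, off=3): starts [18, 51, 98, 104, 147] → cuts [21, 54, 101, 107, 150]
  CdoI (GTTTACA, off=0): starts [4, 24, 33, 60, 70, 82, 89, 131, 139] → cuts [4, 24, 33, 60, 70, 82, 89, 131, 139]

Pooled cuts: [4, 21, 24, 33, 54, 60, 70, 82, 89, 101, 107, 131, 139, 150]

Fragments:
  [0,4): 4 bp
  [4,21): 17 bp
  [21,24): 3 bp
  [24,33): 9 bp
  [33,54): 21 bp
  [54,60): 6 bp
  [60,70): 10 bp
  [70,82): 12 bp
  [82,89): 7 bp
  [89,101): 12 bp
  [101,107): 6 bp
  [107,131): 24 bp
  [131,139): 8 bp
  [139,150): 11 bp
  [150,164): 14 bp

[3,4,6,6,7,8,9,10,11,12,12,14,17,21,24]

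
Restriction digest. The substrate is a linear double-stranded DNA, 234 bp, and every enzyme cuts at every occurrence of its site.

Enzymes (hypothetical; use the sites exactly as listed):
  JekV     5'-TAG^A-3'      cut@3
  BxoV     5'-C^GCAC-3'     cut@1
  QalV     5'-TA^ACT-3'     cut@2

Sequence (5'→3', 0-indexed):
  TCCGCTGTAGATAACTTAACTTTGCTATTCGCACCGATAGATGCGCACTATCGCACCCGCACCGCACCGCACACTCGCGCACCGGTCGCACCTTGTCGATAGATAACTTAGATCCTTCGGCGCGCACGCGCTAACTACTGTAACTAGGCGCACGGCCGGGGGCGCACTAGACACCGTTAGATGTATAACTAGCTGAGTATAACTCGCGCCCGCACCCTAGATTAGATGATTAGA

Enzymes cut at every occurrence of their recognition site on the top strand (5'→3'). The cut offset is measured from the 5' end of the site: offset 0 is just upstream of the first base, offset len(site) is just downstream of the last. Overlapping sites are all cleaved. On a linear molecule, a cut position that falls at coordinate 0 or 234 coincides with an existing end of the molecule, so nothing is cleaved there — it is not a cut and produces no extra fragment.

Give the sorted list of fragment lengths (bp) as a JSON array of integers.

Site scan:
  JekV (TAGA, off=3): starts [7, 37, 99, 108, 167, 177, 217, 222, 230] → cuts [10, 40, 102, 111, 170, 180, 220, 225, 233]
  BxoV (CGCAC, off=1): starts [29, 43, 51, 57, 62, 67, 77, 86, 122, 148, 162, 210] → cuts [30, 44, 52, 58, 63, 68, 78, 87, 123, 149, 163, 211]
  QalV (TAACT, off=2): starts [11, 16, 103, 131, 140, 185, 199] → cuts [13, 18, 105, 133, 142, 187, 201]

Pooled cuts: [10, 13, 18, 30, 40, 44, 52, 58, 63, 68, 78, 87, 102, 105, 111, 123, 133, 142, 149, 163, 170, 180, 187, 201, 211, 220, 225, 233]

Fragments:
  [0,10): 10 bp
  [10,13): 3 bp
  [13,18): 5 bp
  [18,30): 12 bp
  [30,40): 10 bp
  [40,44): 4 bp
  [44,52): 8 bp
  [52,58): 6 bp
  [58,63): 5 bp
  [63,68): 5 bp
  [68,78): 10 bp
  [78,87): 9 bp
  [87,102): 15 bp
  [102,105): 3 bp
  [105,111): 6 bp
  [111,123): 12 bp
  [123,133): 10 bp
  [133,142): 9 bp
  [142,149): 7 bp
  [149,163): 14 bp
  [163,170): 7 bp
  [170,180): 10 bp
  [180,187): 7 bp
  [187,201): 14 bp
  [201,211): 10 bp
  [211,220): 9 bp
  [220,225): 5 bp
  [225,233): 8 bp
  [233,234): 1 bp

[1,3,3,4,5,5,5,5,6,6,7,7,7,8,8,9,9,9,10,10,10,10,10,10,12,12,14,14,15]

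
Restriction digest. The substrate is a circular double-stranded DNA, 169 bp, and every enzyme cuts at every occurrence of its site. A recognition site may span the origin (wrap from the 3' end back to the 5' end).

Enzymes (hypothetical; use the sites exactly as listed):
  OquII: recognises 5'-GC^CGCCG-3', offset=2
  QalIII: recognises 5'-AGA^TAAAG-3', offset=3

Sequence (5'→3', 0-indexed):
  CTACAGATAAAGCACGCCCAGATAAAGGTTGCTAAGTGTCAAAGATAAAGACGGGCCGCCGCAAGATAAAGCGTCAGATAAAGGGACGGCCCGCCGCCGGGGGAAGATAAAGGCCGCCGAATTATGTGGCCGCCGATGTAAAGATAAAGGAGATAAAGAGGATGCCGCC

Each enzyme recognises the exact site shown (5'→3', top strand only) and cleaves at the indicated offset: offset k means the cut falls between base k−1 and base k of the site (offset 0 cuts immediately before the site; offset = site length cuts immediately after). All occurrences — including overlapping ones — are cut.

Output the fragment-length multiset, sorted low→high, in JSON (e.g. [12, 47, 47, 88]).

Per-enzyme occurrences:
  OquII GCCGCCG/2: at [54, 92, 112, 128] ⇒ [56, 94, 114, 130]
  QalIII AGATAAAG/3: at [4, 19, 42, 63, 75, 104, 141, 150] ⇒ [7, 22, 45, 66, 78, 107, 144, 153]

All cut coordinates (distinct, sorted): [7, 22, 45, 56, 66, 78, 94, 107, 114, 130, 144, 153]

Fragments:
  7→22: 15 bp
  22→45: 23 bp
  45→56: 11 bp
  56→66: 10 bp
  66→78: 12 bp
  78→94: 16 bp
  94→107: 13 bp
  107→114: 7 bp
  114→130: 16 bp
  130→144: 14 bp
  144→153: 9 bp
  153→7 (wrap): 169-153+7 = 23 bp

[7,9,10,11,12,13,14,15,16,16,23,23]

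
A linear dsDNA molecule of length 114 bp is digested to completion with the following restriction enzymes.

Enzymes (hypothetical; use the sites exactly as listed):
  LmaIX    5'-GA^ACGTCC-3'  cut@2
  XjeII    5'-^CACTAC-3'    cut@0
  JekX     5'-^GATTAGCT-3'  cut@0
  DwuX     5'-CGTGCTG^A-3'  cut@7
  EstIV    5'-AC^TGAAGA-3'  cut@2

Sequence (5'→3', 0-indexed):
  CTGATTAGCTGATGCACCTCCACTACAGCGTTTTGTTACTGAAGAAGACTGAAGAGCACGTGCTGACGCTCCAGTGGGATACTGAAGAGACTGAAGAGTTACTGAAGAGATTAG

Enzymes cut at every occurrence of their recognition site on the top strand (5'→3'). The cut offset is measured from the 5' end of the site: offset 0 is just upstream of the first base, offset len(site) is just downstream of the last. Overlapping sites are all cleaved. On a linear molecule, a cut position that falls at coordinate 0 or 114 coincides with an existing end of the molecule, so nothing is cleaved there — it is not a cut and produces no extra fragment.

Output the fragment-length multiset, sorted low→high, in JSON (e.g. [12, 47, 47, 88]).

[2,9,10,11,12,16,17,18,19]

Per-enzyme occurrences:
  LmaIX (GAACGTCC, off=2): no sites
  XjeII CACTAC/0: at [20] ⇒ [20]
  JekX GATTAGCT/0: at [2] ⇒ [2]
  DwuX CGTGCTGA/7: at [58] ⇒ [65]
  EstIV ACTGAAGA/2: at [37, 47, 80, 89, 100] ⇒ [39, 49, 82, 91, 102]

Pooled cuts: [2, 20, 39, 49, 65, 82, 91, 102]

Fragment lengths:
  [0,2): 2 bp
  [2,20): 18 bp
  [20,39): 19 bp
  [39,49): 10 bp
  [49,65): 16 bp
  [65,82): 17 bp
  [82,91): 9 bp
  [91,102): 11 bp
  [102,114): 12 bp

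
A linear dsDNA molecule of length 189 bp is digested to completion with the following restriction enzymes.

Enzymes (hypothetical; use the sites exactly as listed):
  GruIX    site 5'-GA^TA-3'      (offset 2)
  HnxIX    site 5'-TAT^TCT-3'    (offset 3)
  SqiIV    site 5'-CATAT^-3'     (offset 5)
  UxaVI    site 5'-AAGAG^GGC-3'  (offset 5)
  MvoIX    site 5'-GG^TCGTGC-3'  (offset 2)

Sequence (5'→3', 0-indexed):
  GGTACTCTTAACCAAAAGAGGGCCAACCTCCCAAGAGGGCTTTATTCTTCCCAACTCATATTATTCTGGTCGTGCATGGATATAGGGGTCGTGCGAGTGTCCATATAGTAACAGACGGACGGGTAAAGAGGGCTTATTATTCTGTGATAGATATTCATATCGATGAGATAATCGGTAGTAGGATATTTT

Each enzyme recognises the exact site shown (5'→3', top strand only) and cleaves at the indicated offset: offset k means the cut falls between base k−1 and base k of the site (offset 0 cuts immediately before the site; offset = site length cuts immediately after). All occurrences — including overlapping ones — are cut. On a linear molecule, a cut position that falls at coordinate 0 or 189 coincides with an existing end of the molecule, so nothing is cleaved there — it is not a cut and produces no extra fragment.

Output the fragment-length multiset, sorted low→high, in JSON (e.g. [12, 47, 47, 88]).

[3,4,5,6,7,8,8,8,9,10,11,15,16,17,18,20,24]

Per-enzyme occurrences:
  GruIX GATA/2: at [78, 145, 149, 166, 181] ⇒ [80, 147, 151, 168, 183]
  HnxIX TATTCT/3: at [42, 61, 137] ⇒ [45, 64, 140]
  SqiIV CATAT/5: at [56, 101, 155] ⇒ [61, 106, 160]
  UxaVI AAGAGGGC/5: at [15, 32, 125] ⇒ [20, 37, 130]
  MvoIX GGTCGTGC/2: at [67, 86] ⇒ [69, 88]

All cut coordinates (distinct, sorted): [20, 37, 45, 61, 64, 69, 80, 88, 106, 130, 140, 147, 151, 160, 168, 183]

Fragment lengths:
  [0,20): 20 bp
  [20,37): 17 bp
  [37,45): 8 bp
  [45,61): 16 bp
  [61,64): 3 bp
  [64,69): 5 bp
  [69,80): 11 bp
  [80,88): 8 bp
  [88,106): 18 bp
  [106,130): 24 bp
  [130,140): 10 bp
  [140,147): 7 bp
  [147,151): 4 bp
  [151,160): 9 bp
  [160,168): 8 bp
  [168,183): 15 bp
  [183,189): 6 bp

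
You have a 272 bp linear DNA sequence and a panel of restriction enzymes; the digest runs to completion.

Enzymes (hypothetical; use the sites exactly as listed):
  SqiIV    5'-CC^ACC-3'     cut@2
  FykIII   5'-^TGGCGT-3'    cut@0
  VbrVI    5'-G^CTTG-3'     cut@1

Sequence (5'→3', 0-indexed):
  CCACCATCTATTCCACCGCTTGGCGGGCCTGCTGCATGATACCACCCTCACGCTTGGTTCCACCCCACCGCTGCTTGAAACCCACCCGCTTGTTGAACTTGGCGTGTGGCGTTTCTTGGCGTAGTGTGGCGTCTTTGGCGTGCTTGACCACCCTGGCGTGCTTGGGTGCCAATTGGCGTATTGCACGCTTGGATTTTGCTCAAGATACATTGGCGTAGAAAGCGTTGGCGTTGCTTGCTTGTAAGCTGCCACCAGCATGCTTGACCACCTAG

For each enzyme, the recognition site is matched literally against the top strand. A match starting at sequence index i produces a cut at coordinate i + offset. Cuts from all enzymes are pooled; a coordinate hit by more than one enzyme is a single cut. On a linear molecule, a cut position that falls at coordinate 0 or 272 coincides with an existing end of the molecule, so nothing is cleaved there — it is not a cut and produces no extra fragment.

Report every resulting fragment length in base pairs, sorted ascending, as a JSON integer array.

[2,4,4,4,5,5,6,7,7,7,7,7,7,8,9,9,9,9,10,10,10,11,12,13,13,14,15,23,25]

Scan for sites:
  SqiIV CCACC/2: at [0, 12, 41, 59, 64, 81, 147, 248, 264] ⇒ [2, 14, 43, 61, 66, 83, 149, 250, 266]
  FykIII TGGCGT/0: at [99, 106, 116, 126, 135, 153, 173, 210, 225] ⇒ [99, 106, 116, 126, 135, 153, 173, 210, 225]
  VbrVI GCTTG/1: at [17, 51, 72, 87, 141, 159, 186, 232, 236, 258] ⇒ [18, 52, 73, 88, 142, 160, 187, 233, 237, 259]

All cut coordinates (distinct, sorted): [2, 14, 18, 43, 52, 61, 66, 73, 83, 88, 99, 106, 116, 126, 135, 142, 149, 153, 160, 173, 187, 210, 225, 233, 237, 250, 259, 266]

Fragment lengths:
  [0,2): 2 bp
  [2,14): 12 bp
  [14,18): 4 bp
  [18,43): 25 bp
  [43,52): 9 bp
  [52,61): 9 bp
  [61,66): 5 bp
  [66,73): 7 bp
  [73,83): 10 bp
  [83,88): 5 bp
  [88,99): 11 bp
  [99,106): 7 bp
  [106,116): 10 bp
  [116,126): 10 bp
  [126,135): 9 bp
  [135,142): 7 bp
  [142,149): 7 bp
  [149,153): 4 bp
  [153,160): 7 bp
  [160,173): 13 bp
  [173,187): 14 bp
  [187,210): 23 bp
  [210,225): 15 bp
  [225,233): 8 bp
  [233,237): 4 bp
  [237,250): 13 bp
  [250,259): 9 bp
  [259,266): 7 bp
  [266,272): 6 bp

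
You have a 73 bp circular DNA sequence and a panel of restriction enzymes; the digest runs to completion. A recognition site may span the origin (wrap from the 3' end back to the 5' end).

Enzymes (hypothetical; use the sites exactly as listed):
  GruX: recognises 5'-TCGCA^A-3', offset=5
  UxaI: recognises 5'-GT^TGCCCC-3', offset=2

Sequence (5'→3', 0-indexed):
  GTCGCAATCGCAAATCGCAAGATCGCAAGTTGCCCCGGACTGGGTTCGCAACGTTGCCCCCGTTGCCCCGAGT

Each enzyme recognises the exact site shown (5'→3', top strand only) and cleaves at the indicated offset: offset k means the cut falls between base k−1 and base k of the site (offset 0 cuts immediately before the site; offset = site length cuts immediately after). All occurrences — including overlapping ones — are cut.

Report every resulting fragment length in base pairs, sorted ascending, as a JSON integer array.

[3,4,6,7,8,9,16,20]

Scan for sites:
  GruX (TCGCAA, off=5): starts [1, 7, 14, 22, 45] → cuts [6, 12, 19, 27, 50]
  UxaI (GTTGCCCC, off=2): starts [28, 52, 61] → cuts [30, 54, 63]

Pooled cuts: [6, 12, 19, 27, 30, 50, 54, 63]

Fragment lengths:
  6→12: 6 bp
  12→19: 7 bp
  19→27: 8 bp
  27→30: 3 bp
  30→50: 20 bp
  50→54: 4 bp
  54→63: 9 bp
  63→6 (wrap): 73-63+6 = 16 bp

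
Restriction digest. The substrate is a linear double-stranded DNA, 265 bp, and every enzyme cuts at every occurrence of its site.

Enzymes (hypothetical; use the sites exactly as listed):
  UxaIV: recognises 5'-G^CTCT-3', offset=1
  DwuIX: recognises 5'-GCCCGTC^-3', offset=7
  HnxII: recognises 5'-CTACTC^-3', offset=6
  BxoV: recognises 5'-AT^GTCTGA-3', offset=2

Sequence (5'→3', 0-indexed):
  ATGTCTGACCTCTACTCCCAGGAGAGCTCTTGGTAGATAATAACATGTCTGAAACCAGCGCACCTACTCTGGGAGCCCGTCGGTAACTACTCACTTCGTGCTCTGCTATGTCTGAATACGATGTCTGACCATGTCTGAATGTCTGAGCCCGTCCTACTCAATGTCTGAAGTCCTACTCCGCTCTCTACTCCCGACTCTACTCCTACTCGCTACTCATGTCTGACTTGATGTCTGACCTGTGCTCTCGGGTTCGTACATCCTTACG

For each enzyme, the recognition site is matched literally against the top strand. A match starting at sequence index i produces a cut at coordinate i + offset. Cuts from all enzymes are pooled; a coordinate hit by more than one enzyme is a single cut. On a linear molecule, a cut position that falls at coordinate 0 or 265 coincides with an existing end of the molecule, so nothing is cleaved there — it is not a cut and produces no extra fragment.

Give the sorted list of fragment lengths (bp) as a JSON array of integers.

[2,2,2,3,6,6,7,8,8,9,9,10,10,11,12,12,12,12,13,13,15,16,20,23,24]

Scan for sites:
  UxaIV (GCTCT, off=1): starts [25, 99, 179, 240] → cuts [26, 100, 180, 241]
  DwuIX (GCCCGTC, off=7): starts [74, 146] → cuts [81, 153]
  HnxII (CTACTC, off=6): starts [11, 63, 86, 153, 172, 184, 196, 202, 209] → cuts [17, 69, 92, 159, 178, 190, 202, 208, 215]
  BxoV (ATGTCTGA, off=2): starts [0, 44, 107, 120, 130, 138, 160, 215, 227] → cuts [2, 46, 109, 122, 132, 140, 162, 217, 229]

All cut coordinates (distinct, sorted): [2, 17, 26, 46, 69, 81, 92, 100, 109, 122, 132, 140, 153, 159, 162, 178, 180, 190, 202, 208, 215, 217, 229, 241]

Fragment lengths:
  [0,2): 2 bp
  [2,17): 15 bp
  [17,26): 9 bp
  [26,46): 20 bp
  [46,69): 23 bp
  [69,81): 12 bp
  [81,92): 11 bp
  [92,100): 8 bp
  [100,109): 9 bp
  [109,122): 13 bp
  [122,132): 10 bp
  [132,140): 8 bp
  [140,153): 13 bp
  [153,159): 6 bp
  [159,162): 3 bp
  [162,178): 16 bp
  [178,180): 2 bp
  [180,190): 10 bp
  [190,202): 12 bp
  [202,208): 6 bp
  [208,215): 7 bp
  [215,217): 2 bp
  [217,229): 12 bp
  [229,241): 12 bp
  [241,265): 24 bp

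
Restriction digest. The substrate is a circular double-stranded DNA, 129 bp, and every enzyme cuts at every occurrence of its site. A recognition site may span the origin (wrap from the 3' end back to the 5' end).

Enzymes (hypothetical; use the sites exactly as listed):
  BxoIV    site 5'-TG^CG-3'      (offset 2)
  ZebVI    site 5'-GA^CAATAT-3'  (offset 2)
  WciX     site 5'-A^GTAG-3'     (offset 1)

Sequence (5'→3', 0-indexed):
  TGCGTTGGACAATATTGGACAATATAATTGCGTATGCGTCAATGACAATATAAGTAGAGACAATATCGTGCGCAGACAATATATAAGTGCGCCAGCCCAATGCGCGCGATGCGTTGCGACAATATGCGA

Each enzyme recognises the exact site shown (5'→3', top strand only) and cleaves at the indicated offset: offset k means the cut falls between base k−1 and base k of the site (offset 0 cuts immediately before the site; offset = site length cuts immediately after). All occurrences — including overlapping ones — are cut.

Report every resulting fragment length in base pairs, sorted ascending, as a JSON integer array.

Scan for sites:
  BxoIV (TGCG, off=2): starts [0, 28, 34, 68, 87, 100, 109, 114, 124] → cuts [2, 30, 36, 70, 89, 102, 111, 116, 126]
  ZebVI (GACAATAT, off=2): starts [7, 17, 43, 58, 74, 117] → cuts [9, 19, 45, 60, 76, 119]
  WciX (AGTAG, off=1): starts [52] → cuts [53]

All cut coordinates (distinct, sorted): [2, 9, 19, 30, 36, 45, 53, 60, 70, 76, 89, 102, 111, 116, 119, 126]

Fragment lengths:
  2→9: 7 bp
  9→19: 10 bp
  19→30: 11 bp
  30→36: 6 bp
  36→45: 9 bp
  45→53: 8 bp
  53→60: 7 bp
  60→70: 10 bp
  70→76: 6 bp
  76→89: 13 bp
  89→102: 13 bp
  102→111: 9 bp
  111→116: 5 bp
  116→119: 3 bp
  119→126: 7 bp
  126→2 (wrap): 129-126+2 = 5 bp

[3,5,5,6,6,7,7,7,8,9,9,10,10,11,13,13]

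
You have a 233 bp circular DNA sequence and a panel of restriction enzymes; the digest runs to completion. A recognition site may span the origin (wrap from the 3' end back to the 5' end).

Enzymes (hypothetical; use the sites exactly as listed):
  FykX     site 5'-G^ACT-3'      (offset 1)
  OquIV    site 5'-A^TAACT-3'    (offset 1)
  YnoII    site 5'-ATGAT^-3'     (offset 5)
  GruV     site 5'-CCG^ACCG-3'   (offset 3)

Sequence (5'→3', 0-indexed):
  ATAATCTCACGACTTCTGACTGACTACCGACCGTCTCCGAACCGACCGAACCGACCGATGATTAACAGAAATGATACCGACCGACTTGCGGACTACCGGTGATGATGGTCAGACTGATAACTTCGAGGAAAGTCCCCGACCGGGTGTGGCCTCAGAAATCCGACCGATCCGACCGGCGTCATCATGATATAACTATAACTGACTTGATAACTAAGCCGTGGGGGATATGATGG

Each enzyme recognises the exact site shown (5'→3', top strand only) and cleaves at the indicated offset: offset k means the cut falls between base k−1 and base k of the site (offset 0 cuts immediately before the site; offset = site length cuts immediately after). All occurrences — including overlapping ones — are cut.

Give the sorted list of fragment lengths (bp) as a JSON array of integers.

Per-enzyme occurrences:
  FykX (GACT, off=1): starts [10, 17, 21, 82, 90, 111, 200] → cuts [11, 18, 22, 83, 91, 112, 201]
  OquIV (ATAACT, off=1): starts [116, 188, 194, 206] → cuts [117, 189, 195, 207]
  YnoII (ATGAT, off=5): starts [57, 70, 101, 183, 226] → cuts [62, 75, 106, 188, 231]
  GruV (CCGACCG, off=3): starts [26, 41, 50, 76, 135, 159, 168] → cuts [29, 44, 53, 79, 138, 162, 171]

All cut coordinates (distinct, sorted): [11, 18, 22, 29, 44, 53, 62, 75, 79, 83, 91, 106, 112, 117, 138, 162, 171, 188, 189, 195, 201, 207, 231]

Fragment lengths:
  11→18: 7 bp
  18→22: 4 bp
  22→29: 7 bp
  29→44: 15 bp
  44→53: 9 bp
  53→62: 9 bp
  62→75: 13 bp
  75→79: 4 bp
  79→83: 4 bp
  83→91: 8 bp
  91→106: 15 bp
  106→112: 6 bp
  112→117: 5 bp
  117→138: 21 bp
  138→162: 24 bp
  162→171: 9 bp
  171→188: 17 bp
  188→189: 1 bp
  189→195: 6 bp
  195→201: 6 bp
  201→207: 6 bp
  207→231: 24 bp
  231→11 (wrap): 233-231+11 = 13 bp

[1,4,4,4,5,6,6,6,6,7,7,8,9,9,9,13,13,15,15,17,21,24,24]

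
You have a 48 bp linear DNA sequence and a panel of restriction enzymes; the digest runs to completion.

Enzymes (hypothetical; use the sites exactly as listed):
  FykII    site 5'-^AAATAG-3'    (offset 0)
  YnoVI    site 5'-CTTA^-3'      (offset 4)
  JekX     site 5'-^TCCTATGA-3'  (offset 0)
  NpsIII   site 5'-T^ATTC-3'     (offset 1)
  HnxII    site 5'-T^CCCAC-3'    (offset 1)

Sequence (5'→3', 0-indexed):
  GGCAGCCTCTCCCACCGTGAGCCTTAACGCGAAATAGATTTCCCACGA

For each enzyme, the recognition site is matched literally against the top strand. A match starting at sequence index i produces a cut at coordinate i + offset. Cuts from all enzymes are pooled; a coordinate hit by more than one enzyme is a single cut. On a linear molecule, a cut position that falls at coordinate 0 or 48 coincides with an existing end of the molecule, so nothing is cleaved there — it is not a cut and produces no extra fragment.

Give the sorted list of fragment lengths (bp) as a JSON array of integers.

Per-enzyme occurrences:
  FykII AAATAG/0: at [31] ⇒ [31]
  YnoVI CTTA/4: at [22] ⇒ [26]
  JekX (TCCTATGA, off=0): no sites
  NpsIII (TATTC, off=1): no sites
  HnxII TCCCAC/1: at [9, 40] ⇒ [10, 41]

Pooled cuts: [10, 26, 31, 41]

Fragment lengths:
  [0,10): 10 bp
  [10,26): 16 bp
  [26,31): 5 bp
  [31,41): 10 bp
  [41,48): 7 bp

[5,7,10,10,16]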